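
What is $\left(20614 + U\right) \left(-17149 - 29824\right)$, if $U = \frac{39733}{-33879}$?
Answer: $- \frac{32803217497729}{33879} \approx -9.6825 \cdot 10^{8}$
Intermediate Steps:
$U = - \frac{39733}{33879}$ ($U = 39733 \left(- \frac{1}{33879}\right) = - \frac{39733}{33879} \approx -1.1728$)
$\left(20614 + U\right) \left(-17149 - 29824\right) = \left(20614 - \frac{39733}{33879}\right) \left(-17149 - 29824\right) = \frac{698341973}{33879} \left(-46973\right) = - \frac{32803217497729}{33879}$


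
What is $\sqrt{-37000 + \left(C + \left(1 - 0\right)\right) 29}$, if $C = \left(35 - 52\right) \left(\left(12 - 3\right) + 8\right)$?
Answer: $2 i \sqrt{11338} \approx 212.96 i$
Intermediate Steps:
$C = -289$ ($C = - 17 \left(9 + 8\right) = \left(-17\right) 17 = -289$)
$\sqrt{-37000 + \left(C + \left(1 - 0\right)\right) 29} = \sqrt{-37000 + \left(-289 + \left(1 - 0\right)\right) 29} = \sqrt{-37000 + \left(-289 + \left(1 + 0\right)\right) 29} = \sqrt{-37000 + \left(-289 + 1\right) 29} = \sqrt{-37000 - 8352} = \sqrt{-45352} = 2 i \sqrt{11338}$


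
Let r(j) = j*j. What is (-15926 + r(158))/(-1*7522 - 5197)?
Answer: -9038/12719 ≈ -0.71059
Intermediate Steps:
r(j) = j**2
(-15926 + r(158))/(-1*7522 - 5197) = (-15926 + 158**2)/(-1*7522 - 5197) = (-15926 + 24964)/(-7522 - 5197) = 9038/(-12719) = 9038*(-1/12719) = -9038/12719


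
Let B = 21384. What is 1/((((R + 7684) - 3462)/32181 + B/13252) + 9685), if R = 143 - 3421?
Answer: 106615653/1032747766403 ≈ 0.00010323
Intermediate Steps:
R = -3278
1/((((R + 7684) - 3462)/32181 + B/13252) + 9685) = 1/((((-3278 + 7684) - 3462)/32181 + 21384/13252) + 9685) = 1/(((4406 - 3462)*(1/32181) + 21384*(1/13252)) + 9685) = 1/((944*(1/32181) + 5346/3313) + 9685) = 1/((944/32181 + 5346/3313) + 9685) = 1/(175167098/106615653 + 9685) = 1/(1032747766403/106615653) = 106615653/1032747766403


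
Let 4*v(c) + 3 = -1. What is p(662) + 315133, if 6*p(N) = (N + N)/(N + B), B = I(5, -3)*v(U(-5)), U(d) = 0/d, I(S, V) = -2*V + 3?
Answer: 617346209/1959 ≈ 3.1513e+5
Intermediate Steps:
I(S, V) = 3 - 2*V
U(d) = 0
v(c) = -1 (v(c) = -¾ + (¼)*(-1) = -¾ - ¼ = -1)
B = -9 (B = (3 - 2*(-3))*(-1) = (3 + 6)*(-1) = 9*(-1) = -9)
p(N) = N/(3*(-9 + N)) (p(N) = ((N + N)/(N - 9))/6 = ((2*N)/(-9 + N))/6 = (2*N/(-9 + N))/6 = N/(3*(-9 + N)))
p(662) + 315133 = (⅓)*662/(-9 + 662) + 315133 = (⅓)*662/653 + 315133 = (⅓)*662*(1/653) + 315133 = 662/1959 + 315133 = 617346209/1959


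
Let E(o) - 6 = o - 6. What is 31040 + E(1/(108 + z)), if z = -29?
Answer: 2452161/79 ≈ 31040.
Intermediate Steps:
E(o) = o (E(o) = 6 + (o - 6) = 6 + (-6 + o) = o)
31040 + E(1/(108 + z)) = 31040 + 1/(108 - 29) = 31040 + 1/79 = 2452161/79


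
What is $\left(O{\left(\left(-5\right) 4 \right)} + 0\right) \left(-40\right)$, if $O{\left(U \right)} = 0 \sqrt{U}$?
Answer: $0$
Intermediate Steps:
$O{\left(U \right)} = 0$
$\left(O{\left(\left(-5\right) 4 \right)} + 0\right) \left(-40\right) = \left(0 + 0\right) \left(-40\right) = 0 \left(-40\right) = 0$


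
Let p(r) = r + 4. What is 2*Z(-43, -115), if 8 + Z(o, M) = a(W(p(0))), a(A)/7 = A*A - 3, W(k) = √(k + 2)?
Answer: 26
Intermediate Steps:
p(r) = 4 + r
W(k) = √(2 + k)
a(A) = -21 + 7*A² (a(A) = 7*(A*A - 3) = 7*(A² - 3) = 7*(-3 + A²) = -21 + 7*A²)
Z(o, M) = 13 (Z(o, M) = -8 + (-21 + 7*(√(2 + (4 + 0)))²) = -8 + (-21 + 7*(√(2 + 4))²) = -8 + (-21 + 7*(√6)²) = -8 + (-21 + 7*6) = -8 + (-21 + 42) = -8 + 21 = 13)
2*Z(-43, -115) = 2*13 = 26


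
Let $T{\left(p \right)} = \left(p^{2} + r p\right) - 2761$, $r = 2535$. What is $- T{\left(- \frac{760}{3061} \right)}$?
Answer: $\frac{31766544681}{9369721} \approx 3390.3$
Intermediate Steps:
$T{\left(p \right)} = -2761 + p^{2} + 2535 p$ ($T{\left(p \right)} = \left(p^{2} + 2535 p\right) - 2761 = -2761 + p^{2} + 2535 p$)
$- T{\left(- \frac{760}{3061} \right)} = - (-2761 + \left(- \frac{760}{3061}\right)^{2} + 2535 \left(- \frac{760}{3061}\right)) = - (-2761 + \frac{577600}{9369721} - \frac{1926600}{3061}) = \left(-1\right) \left(- \frac{31766544681}{9369721}\right) = \frac{31766544681}{9369721}$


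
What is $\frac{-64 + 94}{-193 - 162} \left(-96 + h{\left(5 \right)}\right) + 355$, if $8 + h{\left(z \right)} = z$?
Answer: $\frac{25799}{71} \approx 363.37$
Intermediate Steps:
$h{\left(z \right)} = -8 + z$
$\frac{-64 + 94}{-193 - 162} \left(-96 + h{\left(5 \right)}\right) + 355 = \frac{-64 + 94}{-193 - 162} \left(-96 + \left(-8 + 5\right)\right) + 355 = \frac{30}{-355} \left(-96 - 3\right) + 355 = 30 \left(- \frac{1}{355}\right) \left(-99\right) + 355 = \left(- \frac{6}{71}\right) \left(-99\right) + 355 = \frac{594}{71} + 355 = \frac{25799}{71}$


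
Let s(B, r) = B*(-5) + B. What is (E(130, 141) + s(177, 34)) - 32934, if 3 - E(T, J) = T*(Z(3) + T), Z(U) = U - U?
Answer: -50539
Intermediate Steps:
Z(U) = 0
s(B, r) = -4*B (s(B, r) = -5*B + B = -4*B)
E(T, J) = 3 - T² (E(T, J) = 3 - T*(0 + T) = 3 - T*T = 3 - T²)
(E(130, 141) + s(177, 34)) - 32934 = ((3 - 1*130²) - 4*177) - 32934 = ((3 - 1*16900) - 708) - 32934 = ((3 - 16900) - 708) - 32934 = (-16897 - 708) - 32934 = -17605 - 32934 = -50539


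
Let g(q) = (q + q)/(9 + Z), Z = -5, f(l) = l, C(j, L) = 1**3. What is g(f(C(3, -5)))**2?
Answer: 1/4 ≈ 0.25000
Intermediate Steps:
C(j, L) = 1
g(q) = q/2 (g(q) = (q + q)/(9 - 5) = (2*q)/4 = (2*q)*(1/4) = q/2)
g(f(C(3, -5)))**2 = ((1/2)*1)**2 = (1/2)**2 = 1/4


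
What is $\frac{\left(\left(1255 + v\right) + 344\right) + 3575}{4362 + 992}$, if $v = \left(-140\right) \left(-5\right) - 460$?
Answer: $\frac{2707}{2677} \approx 1.0112$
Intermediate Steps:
$v = 240$ ($v = 700 - 460 = 240$)
$\frac{\left(\left(1255 + v\right) + 344\right) + 3575}{4362 + 992} = \frac{\left(\left(1255 + 240\right) + 344\right) + 3575}{4362 + 992} = \frac{\left(1495 + 344\right) + 3575}{5354} = \left(1839 + 3575\right) \frac{1}{5354} = 5414 \cdot \frac{1}{5354} = \frac{2707}{2677}$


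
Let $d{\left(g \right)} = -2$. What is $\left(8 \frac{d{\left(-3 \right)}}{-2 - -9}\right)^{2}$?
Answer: $\frac{256}{49} \approx 5.2245$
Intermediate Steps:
$\left(8 \frac{d{\left(-3 \right)}}{-2 - -9}\right)^{2} = \left(8 \left(- \frac{2}{-2 - -9}\right)\right)^{2} = \left(8 \left(- \frac{2}{-2 + 9}\right)\right)^{2} = \left(8 \left(- \frac{2}{7}\right)\right)^{2} = \left(- \frac{16}{7}\right)^{2} = \frac{256}{49}$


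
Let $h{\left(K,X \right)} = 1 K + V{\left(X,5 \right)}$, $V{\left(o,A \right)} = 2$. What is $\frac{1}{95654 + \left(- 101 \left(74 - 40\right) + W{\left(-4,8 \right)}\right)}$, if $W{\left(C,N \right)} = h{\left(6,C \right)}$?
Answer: $\frac{1}{92228} \approx 1.0843 \cdot 10^{-5}$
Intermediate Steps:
$h{\left(K,X \right)} = 2 + K$ ($h{\left(K,X \right)} = 1 K + 2 = K + 2 = 2 + K$)
$W{\left(C,N \right)} = 8$ ($W{\left(C,N \right)} = 2 + 6 = 8$)
$\frac{1}{95654 + \left(- 101 \left(74 - 40\right) + W{\left(-4,8 \right)}\right)} = \frac{1}{95654 + \left(- 101 \left(74 - 40\right) + 8\right)} = \frac{1}{95654 + \left(\left(-101\right) 34 + 8\right)} = \frac{1}{95654 + \left(-3434 + 8\right)} = \frac{1}{95654 - 3426} = \frac{1}{92228}$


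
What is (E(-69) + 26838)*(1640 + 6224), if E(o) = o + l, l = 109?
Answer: 211368592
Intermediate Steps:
E(o) = 109 + o (E(o) = o + 109 = 109 + o)
(E(-69) + 26838)*(1640 + 6224) = ((109 - 69) + 26838)*(1640 + 6224) = (40 + 26838)*7864 = 26878*7864 = 211368592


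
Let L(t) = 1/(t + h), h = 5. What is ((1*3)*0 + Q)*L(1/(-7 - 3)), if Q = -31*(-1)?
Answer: 310/49 ≈ 6.3265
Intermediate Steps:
L(t) = 1/(5 + t) (L(t) = 1/(t + 5) = 1/(5 + t))
Q = 31
((1*3)*0 + Q)*L(1/(-7 - 3)) = ((1*3)*0 + 31)/(5 + 1/(-7 - 3)) = (3*0 + 31)/(5 + 1/(-10)) = (0 + 31)/(5 - 1/10) = 31/(49/10) = 31*(10/49) = 310/49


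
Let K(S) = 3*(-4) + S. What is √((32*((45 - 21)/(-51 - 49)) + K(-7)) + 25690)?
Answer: 3*√71287/5 ≈ 160.20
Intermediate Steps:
K(S) = -12 + S
√((32*((45 - 21)/(-51 - 49)) + K(-7)) + 25690) = √((32*((45 - 21)/(-51 - 49)) + (-12 - 7)) + 25690) = √((32*(24/(-100)) - 19) + 25690) = √((32*(24*(-1/100)) - 19) + 25690) = √((32*(-6/25) - 19) + 25690) = √((-192/25 - 19) + 25690) = √(-667/25 + 25690) = √(641583/25) = 3*√71287/5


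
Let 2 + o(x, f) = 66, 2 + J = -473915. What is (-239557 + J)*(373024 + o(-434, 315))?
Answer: -266188587712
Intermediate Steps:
J = -473917 (J = -2 - 473915 = -473917)
o(x, f) = 64 (o(x, f) = -2 + 66 = 64)
(-239557 + J)*(373024 + o(-434, 315)) = (-239557 - 473917)*(373024 + 64) = -713474*373088 = -266188587712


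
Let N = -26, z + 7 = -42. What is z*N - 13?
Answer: 1261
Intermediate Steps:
z = -49 (z = -7 - 42 = -49)
z*N - 13 = -49*(-26) - 13 = 1274 - 13 = 1261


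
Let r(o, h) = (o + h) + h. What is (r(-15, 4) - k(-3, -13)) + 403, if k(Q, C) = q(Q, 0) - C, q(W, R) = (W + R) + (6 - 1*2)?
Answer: 382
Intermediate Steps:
q(W, R) = 4 + R + W (q(W, R) = (R + W) + (6 - 2) = (R + W) + 4 = 4 + R + W)
k(Q, C) = 4 + Q - C (k(Q, C) = (4 + 0 + Q) - C = (4 + Q) - C = 4 + Q - C)
r(o, h) = o + 2*h (r(o, h) = (h + o) + h = o + 2*h)
(r(-15, 4) - k(-3, -13)) + 403 = ((-15 + 2*4) - (4 - 3 - 1*(-13))) + 403 = ((-15 + 8) - (4 - 3 + 13)) + 403 = (-7 - 1*14) + 403 = (-7 - 14) + 403 = -21 + 403 = 382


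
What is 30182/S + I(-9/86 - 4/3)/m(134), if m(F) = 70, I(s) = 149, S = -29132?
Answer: 278491/254905 ≈ 1.0925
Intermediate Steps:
30182/S + I(-9/86 - 4/3)/m(134) = 30182/(-29132) + 149/70 = 30182*(-1/29132) + 149*(1/70) = -15091/14566 + 149/70 = 278491/254905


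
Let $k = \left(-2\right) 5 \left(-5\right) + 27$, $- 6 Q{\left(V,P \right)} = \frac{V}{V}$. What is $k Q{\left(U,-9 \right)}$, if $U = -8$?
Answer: $- \frac{77}{6} \approx -12.833$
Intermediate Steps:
$Q{\left(V,P \right)} = - \frac{1}{6}$ ($Q{\left(V,P \right)} = - \frac{V \frac{1}{V}}{6} = \left(- \frac{1}{6}\right) 1 = - \frac{1}{6}$)
$k = 77$ ($k = \left(-10\right) \left(-5\right) + 27 = 50 + 27 = 77$)
$k Q{\left(U,-9 \right)} = 77 \left(- \frac{1}{6}\right) = - \frac{77}{6}$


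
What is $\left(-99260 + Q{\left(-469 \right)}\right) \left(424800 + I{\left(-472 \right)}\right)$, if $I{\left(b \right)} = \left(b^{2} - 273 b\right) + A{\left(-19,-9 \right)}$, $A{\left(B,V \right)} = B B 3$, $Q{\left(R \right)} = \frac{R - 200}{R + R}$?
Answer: $- \frac{72391442972353}{938} \approx -7.7176 \cdot 10^{10}$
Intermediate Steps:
$Q{\left(R \right)} = \frac{-200 + R}{2 R}$
$A{\left(B,V \right)} = 3 B^{2}$ ($A{\left(B,V \right)} = B^{2} \cdot 3 = 3 B^{2}$)
$I{\left(b \right)} = 1083 + b^{2} - 273 b$ ($I{\left(b \right)} = \left(b^{2} - 273 b\right) + 3 \left(-19\right)^{2} = \left(b^{2} - 273 b\right) + 3 \cdot 361 = \left(b^{2} - 273 b\right) + 1083 = 1083 + b^{2} - 273 b$)
$\left(-99260 + Q{\left(-469 \right)}\right) \left(424800 + I{\left(-472 \right)}\right) = \left(-99260 + \frac{-200 - 469}{2 \left(-469\right)}\right) \left(424800 + \left(1083 + \left(-472\right)^{2} - -128856\right)\right) = \left(-99260 + \frac{1}{2} \left(- \frac{1}{469}\right) \left(-669\right)\right) \left(424800 + \left(1083 + 222784 + 128856\right)\right) = \left(-99260 + \frac{669}{938}\right) \left(424800 + 352723\right) = \left(- \frac{93105211}{938}\right) 777523 = - \frac{72391442972353}{938}$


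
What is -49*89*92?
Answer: -401212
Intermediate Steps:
-49*89*92 = -4361*92 = -401212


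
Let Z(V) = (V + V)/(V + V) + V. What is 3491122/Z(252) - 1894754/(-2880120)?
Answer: 5027664833701/364335180 ≈ 13800.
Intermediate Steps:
Z(V) = 1 + V (Z(V) = (2*V)/((2*V)) + V = (2*V)*(1/(2*V)) + V = 1 + V)
3491122/Z(252) - 1894754/(-2880120) = 3491122/(1 + 252) - 1894754/(-2880120) = 3491122/253 - 1894754*(-1/2880120) = 3491122*(1/253) + 947377/1440060 = 3491122/253 + 947377/1440060 = 5027664833701/364335180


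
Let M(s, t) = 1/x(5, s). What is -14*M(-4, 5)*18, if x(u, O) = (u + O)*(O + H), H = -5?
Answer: 28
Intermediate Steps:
x(u, O) = (-5 + O)*(O + u) (x(u, O) = (u + O)*(O - 5) = (O + u)*(-5 + O) = (-5 + O)*(O + u))
M(s, t) = 1/(-25 + s²) (M(s, t) = 1/(s² - 5*s - 5*5 + s*5) = 1/(s² - 5*s - 25 + 5*s) = 1/(-25 + s²))
-14*M(-4, 5)*18 = -14/(-25 + (-4)²)*18 = -14/(-25 + 16)*18 = -14/(-9)*18 = -14*(-⅑)*18 = (14/9)*18 = 28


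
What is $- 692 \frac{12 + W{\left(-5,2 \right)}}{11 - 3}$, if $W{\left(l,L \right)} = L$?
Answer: $-1211$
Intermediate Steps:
$- 692 \frac{12 + W{\left(-5,2 \right)}}{11 - 3} = - 692 \frac{12 + 2}{11 - 3} = - 692 \cdot \frac{1}{8} \cdot 14 = - \frac{692 \cdot 7}{4} = \left(-1\right) 1211 = -1211$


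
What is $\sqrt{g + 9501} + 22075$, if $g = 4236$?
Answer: $22075 + \sqrt{13737} \approx 22192.0$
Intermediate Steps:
$\sqrt{g + 9501} + 22075 = \sqrt{4236 + 9501} + 22075 = \sqrt{13737} + 22075 = 22075 + \sqrt{13737}$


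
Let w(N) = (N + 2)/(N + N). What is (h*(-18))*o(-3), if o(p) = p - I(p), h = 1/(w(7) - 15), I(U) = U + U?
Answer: 252/67 ≈ 3.7612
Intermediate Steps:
w(N) = (2 + N)/(2*N) (w(N) = (2 + N)/((2*N)) = (2 + N)*(1/(2*N)) = (2 + N)/(2*N))
I(U) = 2*U
h = -14/201 (h = 1/((½)*(2 + 7)/7 - 15) = 1/((½)*(⅐)*9 - 15) = 1/(9/14 - 15) = 1/(-201/14) = -14/201 ≈ -0.069652)
o(p) = -p (o(p) = p - 2*p = -p)
(h*(-18))*o(-3) = (-14/201*(-18))*(-1*(-3)) = (84/67)*3 = 252/67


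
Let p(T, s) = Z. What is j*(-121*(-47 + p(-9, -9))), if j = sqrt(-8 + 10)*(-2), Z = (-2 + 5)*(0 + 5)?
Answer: -7744*sqrt(2) ≈ -10952.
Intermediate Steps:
Z = 15 (Z = 3*5 = 15)
p(T, s) = 15
j = -2*sqrt(2) (j = sqrt(2)*(-2) = -2*sqrt(2) ≈ -2.8284)
j*(-121*(-47 + p(-9, -9))) = (-2*sqrt(2))*(-121*(-47 + 15)) = (-2*sqrt(2))*(-121*(-32)) = -2*sqrt(2)*3872 = -7744*sqrt(2)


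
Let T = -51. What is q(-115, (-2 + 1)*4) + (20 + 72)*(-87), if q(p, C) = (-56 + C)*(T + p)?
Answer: 1956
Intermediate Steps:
q(p, C) = (-56 + C)*(-51 + p)
q(-115, (-2 + 1)*4) + (20 + 72)*(-87) = (2856 - 56*(-115) - 51*(-2 + 1)*4 + ((-2 + 1)*4)*(-115)) + (20 + 72)*(-87) = (2856 + 6440 - (-51)*4 - 1*4*(-115)) + 92*(-87) = (2856 + 6440 - 51*(-4) - 4*(-115)) - 8004 = (2856 + 6440 + 204 + 460) - 8004 = 9960 - 8004 = 1956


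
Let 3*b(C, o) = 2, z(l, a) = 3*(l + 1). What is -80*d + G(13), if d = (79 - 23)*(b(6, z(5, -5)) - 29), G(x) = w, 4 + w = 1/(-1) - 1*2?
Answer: 380779/3 ≈ 1.2693e+5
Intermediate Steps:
w = -7 (w = -4 + (1/(-1) - 1*2) = -4 + (-1 - 2) = -4 - 3 = -7)
G(x) = -7
z(l, a) = 3 + 3*l (z(l, a) = 3*(1 + l) = 3 + 3*l)
b(C, o) = ⅔ (b(C, o) = (⅓)*2 = ⅔)
d = -4760/3 (d = (79 - 23)*(⅔ - 29) = 56*(-85/3) = -4760/3 ≈ -1586.7)
-80*d + G(13) = -80*(-4760/3) - 7 = 380800/3 - 7 = 380779/3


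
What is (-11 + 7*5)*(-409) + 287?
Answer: -9529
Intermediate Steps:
(-11 + 7*5)*(-409) + 287 = (-11 + 35)*(-409) + 287 = 24*(-409) + 287 = -9816 + 287 = -9529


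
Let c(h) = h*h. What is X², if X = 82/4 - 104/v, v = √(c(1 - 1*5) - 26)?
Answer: -13227/20 + 2132*I*√10/5 ≈ -661.35 + 1348.4*I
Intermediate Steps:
c(h) = h²
v = I*√10 (v = √((1 - 1*5)² - 26) = √((1 - 5)² - 26) = √((-4)² - 26) = √(16 - 26) = √(-10) = I*√10 ≈ 3.1623*I)
X = 41/2 + 52*I*√10/5 (X = 82/4 - 104*(-I*√10/10) = 82*(¼) - (-52)*I*√10/5 = 41/2 + 52*I*√10/5 ≈ 20.5 + 32.888*I)
X² = (41/2 + 52*I*√10/5)²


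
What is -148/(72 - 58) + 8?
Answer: -18/7 ≈ -2.5714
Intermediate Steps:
-148/(72 - 58) + 8 = -148/14 + 8 = -148*1/14 + 8 = -74/7 + 8 = -18/7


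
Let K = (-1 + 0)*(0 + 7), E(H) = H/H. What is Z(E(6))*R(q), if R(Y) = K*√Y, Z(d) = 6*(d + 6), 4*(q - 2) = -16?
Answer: -294*I*√2 ≈ -415.78*I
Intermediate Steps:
E(H) = 1
q = -2 (q = 2 + (¼)*(-16) = 2 - 4 = -2)
Z(d) = 36 + 6*d (Z(d) = 6*(6 + d) = 36 + 6*d)
K = -7 (K = -1*7 = -7)
R(Y) = -7*√Y
Z(E(6))*R(q) = (36 + 6*1)*(-7*I*√2) = (36 + 6)*(-7*I*√2) = 42*(-7*I*√2) = -294*I*√2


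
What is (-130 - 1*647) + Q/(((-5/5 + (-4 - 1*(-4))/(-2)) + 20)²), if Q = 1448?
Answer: -279049/361 ≈ -772.99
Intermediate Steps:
(-130 - 1*647) + Q/(((-5/5 + (-4 - 1*(-4))/(-2)) + 20)²) = (-130 - 1*647) + 1448/((-5/5 + (-4 - 1*(-4))/(-2)) + 20)² = (-130 - 647) + 1448/((-5*⅕ + (-4 + 4)*(-½)) + 20)² = -777 + 1448/((-1 + 0*(-½)) + 20)² = -777 + 1448/((-1 + 0) + 20)² = -777 + 1448/(-1 + 20)² = -777 + 1448/19² = -777 + 1448/361 = -279049/361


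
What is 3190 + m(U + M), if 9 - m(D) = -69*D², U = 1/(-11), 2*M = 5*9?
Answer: 18318697/484 ≈ 37849.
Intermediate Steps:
M = 45/2 (M = (5*9)/2 = (½)*45 = 45/2 ≈ 22.500)
U = -1/11 ≈ -0.090909
m(D) = 9 + 69*D² (m(D) = 9 - (-69)*D² = 9 + 69*D²)
3190 + m(U + M) = 3190 + (9 + 69*(-1/11 + 45/2)²) = 3190 + (9 + 69*(493/22)²) = 3190 + (9 + 69*(243049/484)) = 3190 + (9 + 16770381/484) = 3190 + 16774737/484 = 18318697/484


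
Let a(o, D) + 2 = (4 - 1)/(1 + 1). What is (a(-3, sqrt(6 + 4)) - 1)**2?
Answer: 9/4 ≈ 2.2500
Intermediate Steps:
a(o, D) = -1/2 (a(o, D) = -2 + (4 - 1)/(1 + 1) = -2 + 3/2 = -1/2)
(a(-3, sqrt(6 + 4)) - 1)**2 = (-1/2 - 1)**2 = (-3/2)**2 = 9/4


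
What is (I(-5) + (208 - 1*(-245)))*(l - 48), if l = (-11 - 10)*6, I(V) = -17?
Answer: -75864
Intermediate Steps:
l = -126 (l = -21*6 = -126)
(I(-5) + (208 - 1*(-245)))*(l - 48) = (-17 + (208 - 1*(-245)))*(-126 - 48) = (-17 + (208 + 245))*(-174) = (-17 + 453)*(-174) = 436*(-174) = -75864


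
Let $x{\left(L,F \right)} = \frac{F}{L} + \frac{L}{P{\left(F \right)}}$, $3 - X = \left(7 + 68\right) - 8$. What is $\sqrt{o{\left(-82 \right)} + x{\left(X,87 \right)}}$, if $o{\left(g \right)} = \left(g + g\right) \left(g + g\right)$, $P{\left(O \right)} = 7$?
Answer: $\frac{11 \sqrt{696801}}{56} \approx 163.97$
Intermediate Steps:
$X = -64$ ($X = 3 - \left(\left(7 + 68\right) - 8\right) = 3 - \left(75 - 8\right) = 3 - 67 = -64$)
$x{\left(L,F \right)} = \frac{L}{7} + \frac{F}{L}$ ($x{\left(L,F \right)} = \frac{F}{L} + \frac{L}{7} = \frac{L}{7} + \frac{F}{L}$)
$o{\left(g \right)} = 4 g^{2}$ ($o{\left(g \right)} = 2 g 2 g = 4 g^{2}$)
$\sqrt{o{\left(-82 \right)} + x{\left(X,87 \right)}} = \sqrt{4 \left(-82\right)^{2} + \left(\frac{1}{7} \left(-64\right) + \frac{87}{-64}\right)} = \sqrt{4 \cdot 6724 + \left(- \frac{64}{7} + 87 \left(- \frac{1}{64}\right)\right)} = \sqrt{26896 - \frac{4705}{448}} = \sqrt{\frac{12044703}{448}} = \frac{11 \sqrt{696801}}{56}$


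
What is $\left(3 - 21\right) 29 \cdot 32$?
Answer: $-16704$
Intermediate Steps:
$\left(3 - 21\right) 29 \cdot 32 = \left(-18\right) 29 \cdot 32 = \left(-522\right) 32 = -16704$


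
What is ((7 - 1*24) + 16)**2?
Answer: 1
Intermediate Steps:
((7 - 1*24) + 16)**2 = ((7 - 24) + 16)**2 = (-17 + 16)**2 = (-1)**2 = 1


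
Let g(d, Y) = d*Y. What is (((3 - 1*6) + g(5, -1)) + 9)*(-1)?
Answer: -1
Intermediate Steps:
g(d, Y) = Y*d
(((3 - 1*6) + g(5, -1)) + 9)*(-1) = (((3 - 1*6) - 1*5) + 9)*(-1) = (((3 - 6) - 5) + 9)*(-1) = ((-3 - 5) + 9)*(-1) = (-8 + 9)*(-1) = 1*(-1) = -1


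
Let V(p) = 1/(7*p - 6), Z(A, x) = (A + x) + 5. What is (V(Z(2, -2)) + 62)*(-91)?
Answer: -163709/29 ≈ -5645.1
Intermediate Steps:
Z(A, x) = 5 + A + x
V(p) = 1/(-6 + 7*p)
(V(Z(2, -2)) + 62)*(-91) = (1/(-6 + 7*(5 + 2 - 2)) + 62)*(-91) = (1/(-6 + 7*5) + 62)*(-91) = (1/(-6 + 35) + 62)*(-91) = (1/29 + 62)*(-91) = (1799/29)*(-91) = -163709/29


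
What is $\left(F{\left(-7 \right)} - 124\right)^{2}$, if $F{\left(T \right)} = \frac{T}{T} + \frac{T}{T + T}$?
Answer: $\frac{60025}{4} \approx 15006.0$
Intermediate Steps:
$F{\left(T \right)} = \frac{3}{2}$ ($F{\left(T \right)} = 1 + \frac{T}{2 T} = 1 + T \frac{1}{2 T} = 1 + \frac{1}{2} = \frac{3}{2}$)
$\left(F{\left(-7 \right)} - 124\right)^{2} = \left(\frac{3}{2} - 124\right)^{2} = \left(- \frac{245}{2}\right)^{2} = \frac{60025}{4}$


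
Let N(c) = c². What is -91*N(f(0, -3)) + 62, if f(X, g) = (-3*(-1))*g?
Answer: -7309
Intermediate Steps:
f(X, g) = 3*g
-91*N(f(0, -3)) + 62 = -91*(3*(-3))² + 62 = -91*(-9)² + 62 = -91*81 + 62 = -7371 + 62 = -7309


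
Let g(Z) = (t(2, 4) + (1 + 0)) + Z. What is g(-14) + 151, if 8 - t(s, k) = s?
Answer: 144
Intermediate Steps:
t(s, k) = 8 - s
g(Z) = 7 + Z (g(Z) = ((8 - 1*2) + (1 + 0)) + Z = ((8 - 2) + 1) + Z = (6 + 1) + Z = 7 + Z)
g(-14) + 151 = (7 - 14) + 151 = -7 + 151 = 144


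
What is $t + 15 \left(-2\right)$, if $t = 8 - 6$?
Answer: $-28$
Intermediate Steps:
$t = 2$
$t + 15 \left(-2\right) = 2 + 15 \left(-2\right) = 2 - 30 = -28$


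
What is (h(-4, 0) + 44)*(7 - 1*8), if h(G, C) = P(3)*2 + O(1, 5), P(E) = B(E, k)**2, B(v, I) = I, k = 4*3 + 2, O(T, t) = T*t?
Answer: -441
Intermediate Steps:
k = 14 (k = 12 + 2 = 14)
P(E) = 196 (P(E) = 14**2 = 196)
h(G, C) = 397 (h(G, C) = 196*2 + 1*5 = 392 + 5 = 397)
(h(-4, 0) + 44)*(7 - 1*8) = (397 + 44)*(7 - 1*8) = 441*(7 - 8) = 441*(-1) = -441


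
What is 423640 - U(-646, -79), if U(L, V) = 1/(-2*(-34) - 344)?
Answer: 116924641/276 ≈ 4.2364e+5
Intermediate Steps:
U(L, V) = -1/276 (U(L, V) = 1/(68 - 344) = 1/(-276) = -1/276)
423640 - U(-646, -79) = 423640 - 1*(-1/276) = 423640 + 1/276 = 116924641/276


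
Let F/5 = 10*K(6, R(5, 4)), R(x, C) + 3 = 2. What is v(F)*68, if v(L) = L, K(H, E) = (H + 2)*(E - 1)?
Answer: -54400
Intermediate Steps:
R(x, C) = -1 (R(x, C) = -3 + 2 = -1)
K(H, E) = (-1 + E)*(2 + H) (K(H, E) = (2 + H)*(-1 + E) = (-1 + E)*(2 + H))
F = -800 (F = 5*(10*(-2 - 1*6 + 2*(-1) - 1*6)) = 5*(10*(-2 - 6 - 2 - 6)) = 5*(10*(-16)) = 5*(-160) = -800)
v(F)*68 = -800*68 = -54400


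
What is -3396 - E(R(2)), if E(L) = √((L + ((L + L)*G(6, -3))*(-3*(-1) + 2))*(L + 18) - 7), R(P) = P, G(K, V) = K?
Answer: -3396 - √2433 ≈ -3445.3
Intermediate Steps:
E(L) = √(-7 + 61*L*(18 + L)) (E(L) = √((L + ((L + L)*6)*(-3*(-1) + 2))*(L + 18) - 7) = √((L + ((2*L)*6)*(3 + 2))*(18 + L) - 7) = √((L + (12*L)*5)*(18 + L) - 7) = √((L + 60*L)*(18 + L) - 7) = √((61*L)*(18 + L) - 7) = √(61*L*(18 + L) - 7) = √(-7 + 61*L*(18 + L)))
-3396 - E(R(2)) = -3396 - √(-7 + 61*2² + 1098*2) = -3396 - √(-7 + 61*4 + 2196) = -3396 - √(-7 + 244 + 2196) = -3396 - √2433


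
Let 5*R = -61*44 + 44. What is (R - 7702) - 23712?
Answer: -31942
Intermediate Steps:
R = -528 (R = (-61*44 + 44)/5 = (-2684 + 44)/5 = (⅕)*(-2640) = -528)
(R - 7702) - 23712 = (-528 - 7702) - 23712 = -8230 - 23712 = -31942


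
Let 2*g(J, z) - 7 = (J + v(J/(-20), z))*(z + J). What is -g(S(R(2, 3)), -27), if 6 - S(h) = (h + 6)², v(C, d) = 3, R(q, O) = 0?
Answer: -773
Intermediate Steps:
S(h) = 6 - (6 + h)² (S(h) = 6 - (h + 6)² = 6 - (6 + h)²)
g(J, z) = 7/2 + (3 + J)*(J + z)/2 (g(J, z) = 7/2 + ((J + 3)*(z + J))/2 = 7/2 + ((3 + J)*(J + z))/2 = 7/2 + (3 + J)*(J + z)/2)
-g(S(R(2, 3)), -27) = -(7/2 + (6 - (6 + 0)²)²/2 + 3*(6 - (6 + 0)²)/2 + (3/2)*(-27) + (½)*(6 - (6 + 0)²)*(-27)) = -(7/2 + (6 - 1*6²)²/2 + 3*(6 - 1*6²)/2 - 81/2 + (½)*(6 - 1*6²)*(-27)) = -(7/2 + (6 - 1*36)²/2 + 3*(6 - 1*36)/2 - 81/2 + (½)*(6 - 1*36)*(-27)) = -(7/2 + (6 - 36)²/2 + 3*(6 - 36)/2 - 81/2 + (½)*(6 - 36)*(-27)) = -(7/2 + (½)*(-30)² + (3/2)*(-30) - 81/2 + (½)*(-30)*(-27)) = -(7/2 + (½)*900 - 45 - 81/2 + 405) = -(7/2 + 450 - 45 - 81/2 + 405) = -1*773 = -773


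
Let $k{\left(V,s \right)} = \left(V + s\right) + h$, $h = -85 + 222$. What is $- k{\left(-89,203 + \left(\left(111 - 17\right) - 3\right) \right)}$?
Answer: $-342$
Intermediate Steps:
$h = 137$
$k{\left(V,s \right)} = 137 + V + s$ ($k{\left(V,s \right)} = \left(V + s\right) + 137 = 137 + V + s$)
$- k{\left(-89,203 + \left(\left(111 - 17\right) - 3\right) \right)} = - (137 - 89 + \left(203 + \left(\left(111 - 17\right) - 3\right)\right)) = - (137 - 89 + \left(203 + \left(94 - 3\right)\right)) = - (137 - 89 + \left(203 + 91\right)) = - (137 - 89 + 294) = \left(-1\right) 342 = -342$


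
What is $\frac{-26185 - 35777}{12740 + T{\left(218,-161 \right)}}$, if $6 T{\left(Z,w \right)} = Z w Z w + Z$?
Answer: $- \frac{20654}{68441459} \approx -0.00030178$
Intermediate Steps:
$T{\left(Z,w \right)} = \frac{Z}{6} + \frac{Z^{2} w^{2}}{6}$ ($T{\left(Z,w \right)} = \frac{Z w Z w + Z}{6} = \frac{w Z^{2} w + Z}{6} = \frac{Z^{2} w^{2} + Z}{6} = \frac{Z + Z^{2} w^{2}}{6} = \frac{Z}{6} + \frac{Z^{2} w^{2}}{6}$)
$\frac{-26185 - 35777}{12740 + T{\left(218,-161 \right)}} = \frac{-26185 - 35777}{12740 + \frac{1}{6} \cdot 218 \left(1 + 218 \left(-161\right)^{2}\right)} = - \frac{61962}{12740 + \frac{1}{6} \cdot 218 \left(1 + 218 \cdot 25921\right)} = - \frac{61962}{12740 + \frac{1}{6} \cdot 218 \left(1 + 5650778\right)} = - \frac{61962}{12740 + \frac{1}{6} \cdot 218 \cdot 5650779} = - \frac{61962}{12740 + 205311637} = - \frac{61962}{205324377} = \left(-61962\right) \frac{1}{205324377} = - \frac{20654}{68441459}$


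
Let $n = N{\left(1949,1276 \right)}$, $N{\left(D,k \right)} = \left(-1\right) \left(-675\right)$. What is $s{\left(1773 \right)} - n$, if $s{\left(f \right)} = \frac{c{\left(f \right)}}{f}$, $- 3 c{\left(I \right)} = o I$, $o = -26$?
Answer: $- \frac{1999}{3} \approx -666.33$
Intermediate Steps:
$c{\left(I \right)} = \frac{26 I}{3}$ ($c{\left(I \right)} = - \frac{\left(-26\right) I}{3} = \frac{26 I}{3}$)
$N{\left(D,k \right)} = 675$
$s{\left(f \right)} = \frac{26}{3}$ ($s{\left(f \right)} = \frac{\frac{26}{3} f}{f} = \frac{26}{3}$)
$n = 675$
$s{\left(1773 \right)} - n = \frac{26}{3} - 675 = - \frac{1999}{3}$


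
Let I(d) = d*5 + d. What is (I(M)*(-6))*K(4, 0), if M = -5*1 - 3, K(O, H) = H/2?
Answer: 0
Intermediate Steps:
K(O, H) = H/2 (K(O, H) = H*(½) = H/2)
M = -8 (M = -5 - 3 = -8)
I(d) = 6*d (I(d) = 5*d + d = 6*d)
(I(M)*(-6))*K(4, 0) = ((6*(-8))*(-6))*((½)*0) = -48*(-6)*0 = 288*0 = 0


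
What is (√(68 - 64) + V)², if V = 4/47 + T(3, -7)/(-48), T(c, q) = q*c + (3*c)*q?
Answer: 519841/35344 ≈ 14.708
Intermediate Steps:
T(c, q) = 4*c*q (T(c, q) = c*q + 3*c*q = 4*c*q)
V = 345/188 (V = 4/47 + (4*3*(-7))/(-48) = 4*(1/47) - 84*(-1/48) = 4/47 + 7/4 = 345/188 ≈ 1.8351)
(√(68 - 64) + V)² = (√(68 - 64) + 345/188)² = (√4 + 345/188)² = (2 + 345/188)² = (721/188)² = 519841/35344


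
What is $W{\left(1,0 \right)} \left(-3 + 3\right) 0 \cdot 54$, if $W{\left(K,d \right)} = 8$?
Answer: $0$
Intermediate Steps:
$W{\left(1,0 \right)} \left(-3 + 3\right) 0 \cdot 54 = 8 \left(-3 + 3\right) 0 \cdot 54 = 8 \cdot 0 \cdot 0 \cdot 54 = 8 \cdot 0 \cdot 54 = 0 \cdot 54 = 0$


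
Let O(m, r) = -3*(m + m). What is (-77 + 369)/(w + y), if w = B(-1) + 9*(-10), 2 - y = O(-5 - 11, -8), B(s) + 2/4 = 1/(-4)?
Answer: -1168/739 ≈ -1.5805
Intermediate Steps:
B(s) = -¾ (B(s) = -½ + 1/(-4) = -½ + 1*(-¼) = -½ - ¼ = -¾)
O(m, r) = -6*m
y = -94 (y = 2 - (-6)*(-5 - 11) = 2 - (-6)*(-16) = 2 - 1*96 = 2 - 96 = -94)
w = -363/4 (w = -¾ + 9*(-10) = -¾ - 90 = -363/4 ≈ -90.750)
(-77 + 369)/(w + y) = (-77 + 369)/(-363/4 - 94) = 292/(-739/4) = 292*(-4/739) = -1168/739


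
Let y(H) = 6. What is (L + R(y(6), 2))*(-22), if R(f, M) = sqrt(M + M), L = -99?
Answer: 2134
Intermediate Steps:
R(f, M) = sqrt(2)*sqrt(M) (R(f, M) = sqrt(2*M) = sqrt(2)*sqrt(M))
(L + R(y(6), 2))*(-22) = (-99 + sqrt(2)*sqrt(2))*(-22) = (-99 + 2)*(-22) = -97*(-22) = 2134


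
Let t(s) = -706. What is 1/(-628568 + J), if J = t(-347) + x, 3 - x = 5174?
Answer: -1/634445 ≈ -1.5762e-6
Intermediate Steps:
x = -5171 (x = 3 - 1*5174 = 3 - 5174 = -5171)
J = -5877 (J = -706 - 5171 = -5877)
1/(-628568 + J) = 1/(-628568 - 5877) = 1/(-634445) = -1/634445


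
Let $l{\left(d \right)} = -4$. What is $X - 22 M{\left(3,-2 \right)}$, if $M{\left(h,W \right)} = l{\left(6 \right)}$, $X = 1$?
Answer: $89$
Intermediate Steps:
$M{\left(h,W \right)} = -4$
$X - 22 M{\left(3,-2 \right)} = 1 - -88 = 1 + 88 = 89$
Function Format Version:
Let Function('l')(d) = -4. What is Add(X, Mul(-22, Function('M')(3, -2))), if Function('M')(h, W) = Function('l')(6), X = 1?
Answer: 89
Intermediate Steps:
Function('M')(h, W) = -4
Add(X, Mul(-22, Function('M')(3, -2))) = Add(1, Mul(-22, -4)) = Add(1, 88) = 89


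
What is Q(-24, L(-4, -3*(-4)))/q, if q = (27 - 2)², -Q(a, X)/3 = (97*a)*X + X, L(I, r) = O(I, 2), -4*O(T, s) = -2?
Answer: 6981/1250 ≈ 5.5848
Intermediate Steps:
O(T, s) = ½ (O(T, s) = -¼*(-2) = ½)
L(I, r) = ½
Q(a, X) = -3*X - 291*X*a (Q(a, X) = -3*((97*a)*X + X) = -3*(97*X*a + X) = -3*(X + 97*X*a) = -3*X - 291*X*a)
q = 625 (q = 25² = 625)
Q(-24, L(-4, -3*(-4)))/q = -3*½*(1 + 97*(-24))/625 = -3*½*(1 - 2328)*(1/625) = -3*½*(-2327)*(1/625) = (6981/2)*(1/625) = 6981/1250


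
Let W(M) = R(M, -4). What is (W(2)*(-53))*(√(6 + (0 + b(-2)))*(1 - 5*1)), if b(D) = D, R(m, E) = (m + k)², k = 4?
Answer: 15264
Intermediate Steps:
R(m, E) = (4 + m)² (R(m, E) = (m + 4)² = (4 + m)²)
W(M) = (4 + M)²
(W(2)*(-53))*(√(6 + (0 + b(-2)))*(1 - 5*1)) = ((4 + 2)²*(-53))*(√(6 + (0 - 2))*(1 - 5*1)) = (6²*(-53))*(√(6 - 2)*(1 - 5)) = (36*(-53))*(√4*(-4)) = -3816*(-4) = -1908*(-8) = 15264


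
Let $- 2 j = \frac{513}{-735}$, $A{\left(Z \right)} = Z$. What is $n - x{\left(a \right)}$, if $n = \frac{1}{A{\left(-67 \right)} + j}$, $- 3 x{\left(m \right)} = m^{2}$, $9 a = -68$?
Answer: $\frac{150896146}{7936137} \approx 19.014$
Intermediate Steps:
$a = - \frac{68}{9}$ ($a = \frac{1}{9} \left(-68\right) = - \frac{68}{9} \approx -7.5556$)
$x{\left(m \right)} = - \frac{m^{2}}{3}$
$j = \frac{171}{490}$ ($j = - \frac{513 \frac{1}{-735}}{2} = - \frac{513 \left(- \frac{1}{735}\right)}{2} = \left(- \frac{1}{2}\right) \left(- \frac{171}{245}\right) = \frac{171}{490} \approx 0.34898$)
$n = - \frac{490}{32659}$ ($n = \frac{1}{-67 + \frac{171}{490}} = \frac{1}{- \frac{32659}{490}} = - \frac{490}{32659} \approx -0.015004$)
$n - x{\left(a \right)} = - \frac{490}{32659} - - \frac{\left(- \frac{68}{9}\right)^{2}}{3} = - \frac{490}{32659} - \left(- \frac{1}{3}\right) \frac{4624}{81} = - \frac{490}{32659} - - \frac{4624}{243} = - \frac{490}{32659} + \frac{4624}{243} = \frac{150896146}{7936137}$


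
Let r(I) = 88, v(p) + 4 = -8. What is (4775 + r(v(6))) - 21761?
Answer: -16898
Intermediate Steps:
v(p) = -12 (v(p) = -4 - 8 = -12)
(4775 + r(v(6))) - 21761 = (4775 + 88) - 21761 = 4863 - 21761 = -16898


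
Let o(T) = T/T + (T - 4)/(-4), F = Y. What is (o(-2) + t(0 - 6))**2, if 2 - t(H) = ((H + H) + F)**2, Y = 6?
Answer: 3969/4 ≈ 992.25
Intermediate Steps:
F = 6
t(H) = 2 - (6 + 2*H)**2 (t(H) = 2 - ((H + H) + 6)**2 = 2 - (2*H + 6)**2 = 2 - (6 + 2*H)**2)
o(T) = 2 - T/4 (o(T) = 1 + (-4 + T)*(-1/4) = 1 + (1 - T/4) = 2 - T/4)
(o(-2) + t(0 - 6))**2 = ((2 - 1/4*(-2)) + (2 - 4*(3 + (0 - 6))**2))**2 = ((2 + 1/2) + (2 - 4*(3 - 6)**2))**2 = (5/2 + (2 - 4*(-3)**2))**2 = (5/2 + (2 - 4*9))**2 = (5/2 + (2 - 36))**2 = (5/2 - 34)**2 = (-63/2)**2 = 3969/4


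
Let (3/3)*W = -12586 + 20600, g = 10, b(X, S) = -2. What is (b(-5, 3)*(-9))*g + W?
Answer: 8194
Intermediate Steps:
W = 8014 (W = -12586 + 20600 = 8014)
(b(-5, 3)*(-9))*g + W = -2*(-9)*10 + 8014 = 18*10 + 8014 = 180 + 8014 = 8194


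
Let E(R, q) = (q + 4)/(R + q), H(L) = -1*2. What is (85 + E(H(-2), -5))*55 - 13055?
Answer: -58605/7 ≈ -8372.1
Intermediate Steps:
H(L) = -2
E(R, q) = (4 + q)/(R + q)
(85 + E(H(-2), -5))*55 - 13055 = (85 + (4 - 5)/(-2 - 5))*55 - 13055 = (85 - 1/(-7))*55 - 13055 = (85 - 1/7*(-1))*55 - 13055 = (85 + 1/7)*55 - 13055 = (596/7)*55 - 13055 = 32780/7 - 13055 = -58605/7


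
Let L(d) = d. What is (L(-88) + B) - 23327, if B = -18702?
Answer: -42117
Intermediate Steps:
(L(-88) + B) - 23327 = (-88 - 18702) - 23327 = -18790 - 23327 = -42117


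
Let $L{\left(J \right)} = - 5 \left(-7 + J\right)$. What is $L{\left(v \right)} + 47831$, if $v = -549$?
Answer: $50611$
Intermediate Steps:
$L{\left(J \right)} = 35 - 5 J$
$L{\left(v \right)} + 47831 = \left(35 - -2745\right) + 47831 = \left(35 + 2745\right) + 47831 = 2780 + 47831 = 50611$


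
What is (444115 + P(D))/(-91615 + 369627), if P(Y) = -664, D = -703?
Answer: 443451/278012 ≈ 1.5951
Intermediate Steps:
(444115 + P(D))/(-91615 + 369627) = (444115 - 664)/(-91615 + 369627) = 443451/278012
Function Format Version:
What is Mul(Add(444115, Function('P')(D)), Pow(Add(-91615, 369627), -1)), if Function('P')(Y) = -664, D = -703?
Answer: Rational(443451, 278012) ≈ 1.5951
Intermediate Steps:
Mul(Add(444115, Function('P')(D)), Pow(Add(-91615, 369627), -1)) = Mul(Add(444115, -664), Pow(Add(-91615, 369627), -1)) = Mul(443451, Pow(278012, -1)) = Mul(443451, Rational(1, 278012)) = Rational(443451, 278012)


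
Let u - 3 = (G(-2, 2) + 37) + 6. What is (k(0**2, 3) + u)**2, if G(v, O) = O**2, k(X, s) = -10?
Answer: 1600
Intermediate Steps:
u = 50 (u = 3 + ((2**2 + 37) + 6) = 3 + ((4 + 37) + 6) = 3 + (41 + 6) = 3 + 47 = 50)
(k(0**2, 3) + u)**2 = (-10 + 50)**2 = 40**2 = 1600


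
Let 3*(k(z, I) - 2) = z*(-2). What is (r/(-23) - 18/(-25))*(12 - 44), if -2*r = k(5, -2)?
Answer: -38144/1725 ≈ -22.112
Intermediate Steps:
k(z, I) = 2 - 2*z/3 (k(z, I) = 2 + (z*(-2))/3 = 2 + (-2*z)/3 = 2 - 2*z/3)
r = ⅔ (r = -(2 - ⅔*5)/2 = -(2 - 10/3)/2 = -½*(-4/3) = ⅔ ≈ 0.66667)
(r/(-23) - 18/(-25))*(12 - 44) = ((⅔)/(-23) - 18/(-25))*(12 - 44) = ((⅔)*(-1/23) - 18*(-1/25))*(-32) = (-2/69 + 18/25)*(-32) = (1192/1725)*(-32) = -38144/1725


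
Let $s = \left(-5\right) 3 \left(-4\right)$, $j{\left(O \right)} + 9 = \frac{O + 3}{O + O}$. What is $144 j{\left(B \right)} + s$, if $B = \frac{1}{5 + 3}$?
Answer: $564$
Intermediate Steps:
$B = \frac{1}{8} \approx 0.125$
$j{\left(O \right)} = -9 + \frac{3 + O}{2 O}$ ($j{\left(O \right)} = -9 + \frac{O + 3}{O + O} = -9 + \frac{3 + O}{2 O}$)
$s = 60$ ($s = \left(-15\right) \left(-4\right) = 60$)
$144 j{\left(B \right)} + s = 144 \frac{\frac{1}{\frac{1}{8}} \left(3 - \frac{17}{8}\right)}{2} + 60 = 144 \cdot \frac{1}{2} \cdot 8 \left(3 - \frac{17}{8}\right) + 60 = 144 \cdot \frac{1}{2} \cdot 8 \cdot \frac{7}{8} + 60 = 144 \cdot \frac{7}{2} + 60 = 504 + 60 = 564$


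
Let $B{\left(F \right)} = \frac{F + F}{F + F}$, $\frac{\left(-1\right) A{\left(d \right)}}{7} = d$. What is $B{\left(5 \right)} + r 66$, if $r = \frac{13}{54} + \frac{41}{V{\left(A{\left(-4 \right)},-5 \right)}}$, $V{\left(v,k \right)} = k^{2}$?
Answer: $\frac{28154}{225} \approx 125.13$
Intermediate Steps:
$A{\left(d \right)} = - 7 d$
$r = \frac{2539}{1350}$ ($r = \frac{13}{54} + \frac{41}{\left(-5\right)^{2}} = 13 \cdot \frac{1}{54} + \frac{41}{25} = \frac{13}{54} + 41 \cdot \frac{1}{25} = \frac{13}{54} + \frac{41}{25} = \frac{2539}{1350} \approx 1.8807$)
$B{\left(F \right)} = 1$ ($B{\left(F \right)} = \frac{2 F}{2 F} = 2 F \frac{1}{2 F} = 1$)
$B{\left(5 \right)} + r 66 = 1 + \frac{2539}{1350} \cdot 66 = 1 + \frac{27929}{225} = \frac{28154}{225}$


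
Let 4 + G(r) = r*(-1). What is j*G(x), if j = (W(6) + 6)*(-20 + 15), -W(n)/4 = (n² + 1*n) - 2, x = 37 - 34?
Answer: -5390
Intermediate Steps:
x = 3
W(n) = 8 - 4*n - 4*n² (W(n) = -4*((n² + 1*n) - 2) = -4*((n² + n) - 2) = -4*((n + n²) - 2) = -4*(-2 + n + n²) = 8 - 4*n - 4*n²)
G(r) = -4 - r (G(r) = -4 + r*(-1) = -4 - r)
j = 770 (j = ((8 - 4*6 - 4*6²) + 6)*(-20 + 15) = ((8 - 24 - 4*36) + 6)*(-5) = ((8 - 24 - 144) + 6)*(-5) = (-160 + 6)*(-5) = -154*(-5) = 770)
j*G(x) = 770*(-4 - 1*3) = 770*(-4 - 3) = 770*(-7) = -5390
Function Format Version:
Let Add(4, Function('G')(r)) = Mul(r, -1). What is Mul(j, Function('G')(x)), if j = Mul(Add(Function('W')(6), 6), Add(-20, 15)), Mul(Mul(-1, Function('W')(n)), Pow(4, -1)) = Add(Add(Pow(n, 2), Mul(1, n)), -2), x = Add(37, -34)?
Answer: -5390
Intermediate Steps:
x = 3
Function('W')(n) = Add(8, Mul(-4, n), Mul(-4, Pow(n, 2))) (Function('W')(n) = Mul(-4, Add(Add(Pow(n, 2), Mul(1, n)), -2)) = Mul(-4, Add(Add(Pow(n, 2), n), -2)) = Mul(-4, Add(Add(n, Pow(n, 2)), -2)) = Mul(-4, Add(-2, n, Pow(n, 2))) = Add(8, Mul(-4, n), Mul(-4, Pow(n, 2))))
Function('G')(r) = Add(-4, Mul(-1, r)) (Function('G')(r) = Add(-4, Mul(r, -1)) = Add(-4, Mul(-1, r)))
j = 770 (j = Mul(Add(Add(8, Mul(-4, 6), Mul(-4, Pow(6, 2))), 6), Add(-20, 15)) = Mul(Add(Add(8, -24, Mul(-4, 36)), 6), -5) = Mul(Add(Add(8, -24, -144), 6), -5) = Mul(Add(-160, 6), -5) = Mul(-154, -5) = 770)
Mul(j, Function('G')(x)) = Mul(770, Add(-4, Mul(-1, 3))) = Mul(770, Add(-4, -3)) = Mul(770, -7) = -5390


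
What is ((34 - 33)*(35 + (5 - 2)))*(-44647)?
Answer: -1696586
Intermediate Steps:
((34 - 33)*(35 + (5 - 2)))*(-44647) = (1*(35 + 3))*(-44647) = (1*38)*(-44647) = 38*(-44647) = -1696586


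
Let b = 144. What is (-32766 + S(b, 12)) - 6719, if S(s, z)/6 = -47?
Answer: -39767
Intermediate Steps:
S(s, z) = -282 (S(s, z) = 6*(-47) = -282)
(-32766 + S(b, 12)) - 6719 = (-32766 - 282) - 6719 = -33048 - 6719 = -39767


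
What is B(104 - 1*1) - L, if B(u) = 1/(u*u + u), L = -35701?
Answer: 382429113/10712 ≈ 35701.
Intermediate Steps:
B(u) = 1/(u + u**2) (B(u) = 1/(u**2 + u) = 1/(u + u**2))
B(104 - 1*1) - L = 1/((104 - 1*1)*(1 + (104 - 1*1))) - 1*(-35701) = 1/((104 - 1)*(1 + (104 - 1))) + 35701 = 1/(103*(1 + 103)) + 35701 = (1/103)/104 + 35701 = (1/103)*(1/104) + 35701 = 1/10712 + 35701 = 382429113/10712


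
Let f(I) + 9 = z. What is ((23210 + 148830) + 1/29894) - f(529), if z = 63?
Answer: 5141349485/29894 ≈ 1.7199e+5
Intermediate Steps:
f(I) = 54 (f(I) = -9 + 63 = 54)
((23210 + 148830) + 1/29894) - f(529) = ((23210 + 148830) + 1/29894) - 1*54 = (172040 + 1/29894) - 54 = 5142963761/29894 - 54 = 5141349485/29894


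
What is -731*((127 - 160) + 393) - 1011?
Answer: -264171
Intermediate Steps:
-731*((127 - 160) + 393) - 1011 = -731*(-33 + 393) - 1011 = -731*360 - 1011 = -263160 - 1011 = -264171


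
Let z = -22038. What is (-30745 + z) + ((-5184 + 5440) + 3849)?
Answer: -48678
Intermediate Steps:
(-30745 + z) + ((-5184 + 5440) + 3849) = (-30745 - 22038) + ((-5184 + 5440) + 3849) = -52783 + (256 + 3849) = -52783 + 4105 = -48678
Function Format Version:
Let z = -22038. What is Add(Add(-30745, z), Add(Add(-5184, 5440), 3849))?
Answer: -48678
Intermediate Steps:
Add(Add(-30745, z), Add(Add(-5184, 5440), 3849)) = Add(Add(-30745, -22038), Add(Add(-5184, 5440), 3849)) = Add(-52783, Add(256, 3849)) = Add(-52783, 4105) = -48678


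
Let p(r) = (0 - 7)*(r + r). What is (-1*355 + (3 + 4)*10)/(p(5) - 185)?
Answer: 19/17 ≈ 1.1176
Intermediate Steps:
p(r) = -14*r
(-1*355 + (3 + 4)*10)/(p(5) - 185) = (-1*355 + (3 + 4)*10)/(-14*5 - 185) = (-355 + 7*10)/(-70 - 185) = (-355 + 70)/(-255) = -285*(-1/255) = 19/17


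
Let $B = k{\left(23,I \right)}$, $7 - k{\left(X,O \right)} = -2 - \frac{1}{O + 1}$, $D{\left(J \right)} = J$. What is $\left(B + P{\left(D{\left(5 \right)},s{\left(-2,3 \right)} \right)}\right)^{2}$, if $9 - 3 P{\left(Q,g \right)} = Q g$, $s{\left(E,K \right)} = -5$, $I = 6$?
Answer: $\frac{184900}{441} \approx 419.27$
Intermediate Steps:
$k{\left(X,O \right)} = 9 + \frac{1}{1 + O}$ ($k{\left(X,O \right)} = 7 - \left(-2 - \frac{1}{O + 1}\right) = 7 - \left(-2 - \frac{1}{1 + O}\right) = 7 + \left(2 + \frac{1}{1 + O}\right) = 9 + \frac{1}{1 + O}$)
$B = \frac{64}{7}$ ($B = \frac{10 + 9 \cdot 6}{1 + 6} = \frac{10 + 54}{7} = \frac{1}{7} \cdot 64 = \frac{64}{7} \approx 9.1429$)
$P{\left(Q,g \right)} = 3 - \frac{Q g}{3}$
$\left(B + P{\left(D{\left(5 \right)},s{\left(-2,3 \right)} \right)}\right)^{2} = \left(\frac{64}{7} - \left(-3 + \frac{5}{3} \left(-5\right)\right)\right)^{2} = \left(\frac{64}{7} + \left(3 + \frac{25}{3}\right)\right)^{2} = \left(\frac{64}{7} + \frac{34}{3}\right)^{2} = \left(\frac{430}{21}\right)^{2} = \frac{184900}{441}$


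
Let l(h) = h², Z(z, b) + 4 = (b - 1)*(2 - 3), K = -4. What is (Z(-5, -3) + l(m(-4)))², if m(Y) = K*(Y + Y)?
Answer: 1048576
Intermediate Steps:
Z(z, b) = -3 - b (Z(z, b) = -4 + (b - 1)*(2 - 3) = -4 + (-1 + b)*(-1) = -4 + (1 - b) = -3 - b)
m(Y) = -8*Y (m(Y) = -4*(Y + Y) = -8*Y)
(Z(-5, -3) + l(m(-4)))² = ((-3 - 1*(-3)) + (-8*(-4))²)² = ((-3 + 3) + 32²)² = (0 + 1024)² = 1024² = 1048576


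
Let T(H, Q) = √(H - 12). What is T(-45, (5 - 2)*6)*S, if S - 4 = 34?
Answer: 38*I*√57 ≈ 286.89*I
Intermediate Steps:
T(H, Q) = √(-12 + H)
S = 38 (S = 4 + 34 = 38)
T(-45, (5 - 2)*6)*S = √(-12 - 45)*38 = √(-57)*38 = (I*√57)*38 = 38*I*√57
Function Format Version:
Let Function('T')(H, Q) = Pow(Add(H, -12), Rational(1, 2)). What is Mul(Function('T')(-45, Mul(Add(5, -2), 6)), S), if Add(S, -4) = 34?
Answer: Mul(38, I, Pow(57, Rational(1, 2))) ≈ Mul(286.89, I)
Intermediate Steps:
Function('T')(H, Q) = Pow(Add(-12, H), Rational(1, 2))
S = 38 (S = Add(4, 34) = 38)
Mul(Function('T')(-45, Mul(Add(5, -2), 6)), S) = Mul(Pow(Add(-12, -45), Rational(1, 2)), 38) = Mul(Pow(-57, Rational(1, 2)), 38) = Mul(Mul(I, Pow(57, Rational(1, 2))), 38) = Mul(38, I, Pow(57, Rational(1, 2)))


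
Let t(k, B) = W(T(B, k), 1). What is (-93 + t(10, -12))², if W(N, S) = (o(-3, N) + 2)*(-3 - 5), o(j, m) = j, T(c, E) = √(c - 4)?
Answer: 7225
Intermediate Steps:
T(c, E) = √(-4 + c)
W(N, S) = 8 (W(N, S) = (-3 + 2)*(-3 - 5) = -1*(-8) = 8)
t(k, B) = 8
(-93 + t(10, -12))² = (-93 + 8)² = (-85)² = 7225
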